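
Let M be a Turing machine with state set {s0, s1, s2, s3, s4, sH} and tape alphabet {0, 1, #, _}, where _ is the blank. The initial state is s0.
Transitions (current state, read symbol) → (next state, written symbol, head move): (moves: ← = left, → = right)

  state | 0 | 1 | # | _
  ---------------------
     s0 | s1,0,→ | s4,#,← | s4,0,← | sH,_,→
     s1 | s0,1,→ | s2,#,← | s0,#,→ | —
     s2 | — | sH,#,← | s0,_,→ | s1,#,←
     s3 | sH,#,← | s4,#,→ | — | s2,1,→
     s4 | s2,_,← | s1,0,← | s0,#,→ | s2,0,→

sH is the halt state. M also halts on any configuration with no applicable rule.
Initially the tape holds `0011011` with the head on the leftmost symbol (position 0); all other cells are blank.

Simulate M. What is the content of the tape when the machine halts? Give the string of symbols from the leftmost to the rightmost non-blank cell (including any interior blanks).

10#10#0

s0 | [0]011011_   read 0 → write 0, move →, go to s1
s1 | 0[0]11011_   read 0 → write 1, move →, go to s0
s0 | 01[1]1011_   read 1 → write #, move ←, go to s4
s4 | 0[1]#1011_   read 1 → write 0, move ←, go to s1
s1 | [0]0#1011_   read 0 → write 1, move →, go to s0
s0 | 1[0]#1011_   read 0 → write 0, move →, go to s1
s1 | 10[#]1011_   read # → write #, move →, go to s0
s0 | 10#[1]011_   read 1 → write #, move ←, go to s4
s4 | 10[#]#011_   read # → write #, move →, go to s0
s0 | 10#[#]011_   read # → write 0, move ←, go to s4
s4 | 10[#]0011_   read # → write #, move →, go to s0
s0 | 10#[0]011_   read 0 → write 0, move →, go to s1
s1 | 10#0[0]11_   read 0 → write 1, move →, go to s0
s0 | 10#01[1]1_   read 1 → write #, move ←, go to s4
s4 | 10#0[1]#1_   read 1 → write 0, move ←, go to s1
s1 | 10#[0]0#1_   read 0 → write 1, move →, go to s0
s0 | 10#1[0]#1_   read 0 → write 0, move →, go to s1
s1 | 10#10[#]1_   read # → write #, move →, go to s0
s0 | 10#10#[1]_   read 1 → write #, move ←, go to s4
s4 | 10#10[#]#_   read # → write #, move →, go to s0
s0 | 10#10#[#]_   read # → write 0, move ←, go to s4
s4 | 10#10[#]0_   read # → write #, move →, go to s0
s0 | 10#10#[0]_   read 0 → write 0, move →, go to s1
s1 | 10#10#0[_]
The non-blank tape span at halt is 10#10#0.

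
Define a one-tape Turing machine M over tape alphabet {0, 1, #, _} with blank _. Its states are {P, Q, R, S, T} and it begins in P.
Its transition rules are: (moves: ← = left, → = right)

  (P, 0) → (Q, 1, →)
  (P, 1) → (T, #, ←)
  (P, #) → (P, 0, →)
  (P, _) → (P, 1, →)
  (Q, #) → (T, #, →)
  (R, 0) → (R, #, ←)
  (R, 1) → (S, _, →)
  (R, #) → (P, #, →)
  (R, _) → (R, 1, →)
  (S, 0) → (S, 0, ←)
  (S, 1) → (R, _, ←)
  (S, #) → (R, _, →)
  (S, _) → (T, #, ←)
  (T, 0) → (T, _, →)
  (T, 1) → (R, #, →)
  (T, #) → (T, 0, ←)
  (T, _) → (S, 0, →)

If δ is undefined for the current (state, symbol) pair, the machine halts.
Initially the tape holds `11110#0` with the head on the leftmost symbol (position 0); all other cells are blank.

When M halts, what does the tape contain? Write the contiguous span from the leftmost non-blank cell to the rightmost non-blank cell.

state=P head=0 tape=_[1]1110#0__   (P,1)→(T,#,←)
state=T head=-1 tape=[_]#1110#0__   (T,_)→(S,0,→)
state=S head=0 tape=0[#]1110#0__   (S,#)→(R,_,→)
state=R head=1 tape=0_[1]110#0__   (R,1)→(S,_,→)
state=S head=2 tape=0__[1]10#0__   (S,1)→(R,_,←)
state=R head=1 tape=0_[_]_10#0__   (R,_)→(R,1,→)
state=R head=2 tape=0_1[_]10#0__   (R,_)→(R,1,→)
state=R head=3 tape=0_11[1]0#0__   (R,1)→(S,_,→)
state=S head=4 tape=0_11_[0]#0__   (S,0)→(S,0,←)
state=S head=3 tape=0_11[_]0#0__   (S,_)→(T,#,←)
state=T head=2 tape=0_1[1]#0#0__   (T,1)→(R,#,→)
state=R head=3 tape=0_1#[#]0#0__   (R,#)→(P,#,→)
state=P head=4 tape=0_1##[0]#0__   (P,0)→(Q,1,→)
state=Q head=5 tape=0_1##1[#]0__   (Q,#)→(T,#,→)
state=T head=6 tape=0_1##1#[0]__   (T,0)→(T,_,→)
state=T head=7 tape=0_1##1#_[_]_   (T,_)→(S,0,→)
state=S head=8 tape=0_1##1#_0[_]   (S,_)→(T,#,←)
state=T head=7 tape=0_1##1#_[0]#   (T,0)→(T,_,→)
state=T head=8 tape=0_1##1#__[#]   (T,#)→(T,0,←)
state=T head=7 tape=0_1##1#_[_]0   (T,_)→(S,0,→)
state=S head=8 tape=0_1##1#_0[0]   (S,0)→(S,0,←)
state=S head=7 tape=0_1##1#_[0]0   (S,0)→(S,0,←)
state=S head=6 tape=0_1##1#[_]00   (S,_)→(T,#,←)
state=T head=5 tape=0_1##1[#]#00   (T,#)→(T,0,←)
state=T head=4 tape=0_1##[1]0#00   (T,1)→(R,#,→)
state=R head=5 tape=0_1###[0]#00   (R,0)→(R,#,←)
state=R head=4 tape=0_1##[#]##00   (R,#)→(P,#,→)
state=P head=5 tape=0_1###[#]#00   (P,#)→(P,0,→)
state=P head=6 tape=0_1###0[#]00   (P,#)→(P,0,→)
state=P head=7 tape=0_1###00[0]0   (P,0)→(Q,1,→)
state=Q head=8 tape=0_1###001[0]
The non-blank tape span at halt is 0_1###0010.

0_1###0010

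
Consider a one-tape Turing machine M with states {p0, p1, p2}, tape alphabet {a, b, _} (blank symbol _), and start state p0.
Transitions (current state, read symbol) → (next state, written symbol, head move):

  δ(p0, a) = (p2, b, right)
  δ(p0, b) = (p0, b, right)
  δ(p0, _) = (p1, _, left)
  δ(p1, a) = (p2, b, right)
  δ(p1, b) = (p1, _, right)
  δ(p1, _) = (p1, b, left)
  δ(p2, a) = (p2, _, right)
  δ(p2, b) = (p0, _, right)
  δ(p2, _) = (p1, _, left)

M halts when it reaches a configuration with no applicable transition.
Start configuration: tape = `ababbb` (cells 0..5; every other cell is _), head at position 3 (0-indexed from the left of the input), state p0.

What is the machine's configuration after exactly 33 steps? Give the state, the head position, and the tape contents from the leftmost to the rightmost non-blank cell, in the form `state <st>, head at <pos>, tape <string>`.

p0 | aba[b]bb____   read b → write b, move right, go to p0
p0 | abab[b]b____   read b → write b, move right, go to p0
p0 | ababb[b]____   read b → write b, move right, go to p0
p0 | ababbb[_]___   read _ → write _, move left, go to p1
p1 | ababb[b]____   read b → write _, move right, go to p1
p1 | ababb_[_]___   read _ → write b, move left, go to p1
p1 | ababb[_]b___   read _ → write b, move left, go to p1
p1 | abab[b]bb___   read b → write _, move right, go to p1
p1 | abab_[b]b___   read b → write _, move right, go to p1
p1 | abab__[b]___   read b → write _, move right, go to p1
p1 | abab___[_]__   read _ → write b, move left, go to p1
p1 | abab__[_]b__   read _ → write b, move left, go to p1
p1 | abab_[_]bb__   read _ → write b, move left, go to p1
p1 | abab[_]bbb__   read _ → write b, move left, go to p1
p1 | aba[b]bbbb__   read b → write _, move right, go to p1
p1 | aba_[b]bbb__   read b → write _, move right, go to p1
p1 | aba__[b]bb__   read b → write _, move right, go to p1
p1 | aba___[b]b__   read b → write _, move right, go to p1
p1 | aba____[b]__   read b → write _, move right, go to p1
p1 | aba_____[_]_   read _ → write b, move left, go to p1
p1 | aba____[_]b_   read _ → write b, move left, go to p1
p1 | aba___[_]bb_   read _ → write b, move left, go to p1
p1 | aba__[_]bbb_   read _ → write b, move left, go to p1
p1 | aba_[_]bbbb_   read _ → write b, move left, go to p1
p1 | aba[_]bbbbb_   read _ → write b, move left, go to p1
p1 | ab[a]bbbbbb_   read a → write b, move right, go to p2
p2 | abb[b]bbbbb_   read b → write _, move right, go to p0
p0 | abb_[b]bbbb_   read b → write b, move right, go to p0
p0 | abb_b[b]bbb_   read b → write b, move right, go to p0
p0 | abb_bb[b]bb_   read b → write b, move right, go to p0
p0 | abb_bbb[b]b_   read b → write b, move right, go to p0
p0 | abb_bbbb[b]_   read b → write b, move right, go to p0
p0 | abb_bbbbb[_]   read _ → write _, move left, go to p1
p1 | abb_bbbb[b]_
After 33 steps: state p1, head at 8, tape abb_bbbbb.

state p1, head at 8, tape abb_bbbbb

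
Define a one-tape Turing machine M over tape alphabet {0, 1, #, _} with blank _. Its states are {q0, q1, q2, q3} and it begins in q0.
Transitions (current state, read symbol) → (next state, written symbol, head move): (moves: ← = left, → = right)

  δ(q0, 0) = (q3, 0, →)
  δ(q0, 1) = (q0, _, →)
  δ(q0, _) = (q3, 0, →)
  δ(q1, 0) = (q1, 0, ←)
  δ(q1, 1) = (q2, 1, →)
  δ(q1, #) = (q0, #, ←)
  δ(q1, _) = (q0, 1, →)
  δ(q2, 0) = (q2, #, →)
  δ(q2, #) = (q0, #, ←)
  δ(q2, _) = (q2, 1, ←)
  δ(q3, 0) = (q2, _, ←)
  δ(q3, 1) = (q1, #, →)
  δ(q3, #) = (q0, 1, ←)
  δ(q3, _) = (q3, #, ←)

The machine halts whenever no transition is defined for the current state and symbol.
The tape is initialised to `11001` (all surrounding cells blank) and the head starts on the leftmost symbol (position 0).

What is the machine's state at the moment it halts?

q2

q0 | [1]1001   read 1 → write _, move →, go to q0
q0 | _[1]001   read 1 → write _, move →, go to q0
q0 | __[0]01   read 0 → write 0, move →, go to q3
q3 | __0[0]1   read 0 → write _, move ←, go to q2
q2 | __[0]_1   read 0 → write #, move →, go to q2
q2 | __#[_]1   read _ → write 1, move ←, go to q2
q2 | __[#]11   read # → write #, move ←, go to q0
q0 | _[_]#11   read _ → write 0, move →, go to q3
q3 | _0[#]11   read # → write 1, move ←, go to q0
q0 | _[0]111   read 0 → write 0, move →, go to q3
q3 | _0[1]11   read 1 → write #, move →, go to q1
q1 | _0#[1]1   read 1 → write 1, move →, go to q2
q2 | _0#1[1]
No transition is defined for (q2, 1); M halts in state q2.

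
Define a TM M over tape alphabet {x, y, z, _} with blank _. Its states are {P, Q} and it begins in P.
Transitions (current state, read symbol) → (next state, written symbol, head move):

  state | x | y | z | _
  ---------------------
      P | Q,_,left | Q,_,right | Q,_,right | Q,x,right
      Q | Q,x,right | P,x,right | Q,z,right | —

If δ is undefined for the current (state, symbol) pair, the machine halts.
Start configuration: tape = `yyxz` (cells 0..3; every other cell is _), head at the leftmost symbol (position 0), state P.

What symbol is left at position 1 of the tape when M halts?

state=P head=0 tape=[y]yxz   (P,y)→(Q,_,right)
state=Q head=1 tape=_[y]xz   (Q,y)→(P,x,right)
state=P head=2 tape=_x[x]z   (P,x)→(Q,_,left)
state=Q head=1 tape=_[x]_z   (Q,x)→(Q,x,right)
state=Q head=2 tape=_x[_]z
Cell 1 holds x when M halts.

x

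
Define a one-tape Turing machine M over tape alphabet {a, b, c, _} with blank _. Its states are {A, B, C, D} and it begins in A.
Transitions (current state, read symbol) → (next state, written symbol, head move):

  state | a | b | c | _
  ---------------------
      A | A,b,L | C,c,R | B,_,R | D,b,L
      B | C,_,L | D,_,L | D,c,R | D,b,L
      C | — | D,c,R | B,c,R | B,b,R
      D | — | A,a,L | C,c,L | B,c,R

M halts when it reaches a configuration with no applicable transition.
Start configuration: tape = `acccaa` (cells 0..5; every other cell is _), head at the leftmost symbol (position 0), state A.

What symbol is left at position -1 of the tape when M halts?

c

A | ___[a]cccaa   read a → write b, move L, go to A
A | __[_]bcccaa   read _ → write b, move L, go to D
D | _[_]bbcccaa   read _ → write c, move R, go to B
B | _c[b]bcccaa   read b → write _, move L, go to D
D | _[c]_bcccaa   read c → write c, move L, go to C
C | [_]c_bcccaa   read _ → write b, move R, go to B
B | b[c]_bcccaa   read c → write c, move R, go to D
D | bc[_]bcccaa   read _ → write c, move R, go to B
B | bcc[b]cccaa   read b → write _, move L, go to D
D | bc[c]_cccaa   read c → write c, move L, go to C
C | b[c]c_cccaa   read c → write c, move R, go to B
B | bc[c]_cccaa   read c → write c, move R, go to D
D | bcc[_]cccaa   read _ → write c, move R, go to B
B | bccc[c]ccaa   read c → write c, move R, go to D
D | bcccc[c]caa   read c → write c, move L, go to C
C | bccc[c]ccaa   read c → write c, move R, go to B
B | bcccc[c]caa   read c → write c, move R, go to D
D | bccccc[c]aa   read c → write c, move L, go to C
C | bcccc[c]caa   read c → write c, move R, go to B
B | bccccc[c]aa   read c → write c, move R, go to D
D | bcccccc[a]a
Cell -1 holds c when M halts.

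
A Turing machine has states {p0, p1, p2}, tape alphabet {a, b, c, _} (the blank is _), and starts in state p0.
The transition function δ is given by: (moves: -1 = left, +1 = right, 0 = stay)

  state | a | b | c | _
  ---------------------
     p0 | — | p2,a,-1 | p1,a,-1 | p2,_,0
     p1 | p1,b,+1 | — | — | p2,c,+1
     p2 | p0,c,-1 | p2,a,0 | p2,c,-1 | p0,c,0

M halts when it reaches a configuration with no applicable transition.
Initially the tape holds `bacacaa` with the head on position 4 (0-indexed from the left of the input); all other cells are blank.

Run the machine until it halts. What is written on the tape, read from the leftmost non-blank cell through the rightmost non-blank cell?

bacbbbbca

p0 | baca[c]aa__   read c → write a, move -1, go to p1
p1 | bac[a]aaa__   read a → write b, move +1, go to p1
p1 | bacb[a]aa__   read a → write b, move +1, go to p1
p1 | bacbb[a]a__   read a → write b, move +1, go to p1
p1 | bacbbb[a]__   read a → write b, move +1, go to p1
p1 | bacbbbb[_]_   read _ → write c, move +1, go to p2
p2 | bacbbbbc[_]   read _ → write c, move 0, go to p0
p0 | bacbbbbc[c]   read c → write a, move -1, go to p1
p1 | bacbbbb[c]a
The non-blank tape span at halt is bacbbbbca.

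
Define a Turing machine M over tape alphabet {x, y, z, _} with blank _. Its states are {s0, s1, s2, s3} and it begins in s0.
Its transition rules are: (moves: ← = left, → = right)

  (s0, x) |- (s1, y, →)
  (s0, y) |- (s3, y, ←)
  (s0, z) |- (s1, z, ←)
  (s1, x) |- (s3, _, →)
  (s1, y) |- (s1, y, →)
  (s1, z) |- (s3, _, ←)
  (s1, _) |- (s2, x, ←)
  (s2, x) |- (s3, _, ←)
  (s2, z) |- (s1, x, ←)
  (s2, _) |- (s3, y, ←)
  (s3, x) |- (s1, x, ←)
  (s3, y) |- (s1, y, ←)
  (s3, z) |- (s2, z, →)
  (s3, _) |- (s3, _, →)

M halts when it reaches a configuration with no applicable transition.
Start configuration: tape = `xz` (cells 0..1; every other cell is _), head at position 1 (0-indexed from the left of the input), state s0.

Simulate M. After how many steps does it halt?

s0 | x[z]_   read z → write z, move ←, go to s1
s1 | [x]z_   read x → write _, move →, go to s3
s3 | _[z]_   read z → write z, move →, go to s2
s2 | _z[_]   read _ → write y, move ←, go to s3
s3 | _[z]y   read z → write z, move →, go to s2
s2 | _z[y]
M halts after 5 transitions.

5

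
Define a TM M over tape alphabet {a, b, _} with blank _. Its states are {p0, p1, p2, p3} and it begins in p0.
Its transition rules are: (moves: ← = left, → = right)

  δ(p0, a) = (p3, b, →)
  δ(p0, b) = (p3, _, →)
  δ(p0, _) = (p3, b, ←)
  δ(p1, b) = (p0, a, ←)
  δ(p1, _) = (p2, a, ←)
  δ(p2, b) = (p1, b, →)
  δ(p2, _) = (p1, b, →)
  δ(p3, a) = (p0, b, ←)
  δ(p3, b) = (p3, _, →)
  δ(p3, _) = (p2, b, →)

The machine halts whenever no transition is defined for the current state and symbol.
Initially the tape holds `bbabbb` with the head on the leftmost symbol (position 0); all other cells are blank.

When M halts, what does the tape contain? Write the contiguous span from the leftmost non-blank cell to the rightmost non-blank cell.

p0 | [b]babbb___   read b → write _, move →, go to p3
p3 | _[b]abbb___   read b → write _, move →, go to p3
p3 | __[a]bbb___   read a → write b, move ←, go to p0
p0 | _[_]bbbb___   read _ → write b, move ←, go to p3
p3 | [_]bbbbb___   read _ → write b, move →, go to p2
p2 | b[b]bbbb___   read b → write b, move →, go to p1
p1 | bb[b]bbb___   read b → write a, move ←, go to p0
p0 | b[b]abbb___   read b → write _, move →, go to p3
p3 | b_[a]bbb___   read a → write b, move ←, go to p0
p0 | b[_]bbbb___   read _ → write b, move ←, go to p3
p3 | [b]bbbbb___   read b → write _, move →, go to p3
p3 | _[b]bbbb___   read b → write _, move →, go to p3
p3 | __[b]bbb___   read b → write _, move →, go to p3
p3 | ___[b]bb___   read b → write _, move →, go to p3
p3 | ____[b]b___   read b → write _, move →, go to p3
p3 | _____[b]___   read b → write _, move →, go to p3
p3 | ______[_]__   read _ → write b, move →, go to p2
p2 | ______b[_]_   read _ → write b, move →, go to p1
p1 | ______bb[_]   read _ → write a, move ←, go to p2
p2 | ______b[b]a   read b → write b, move →, go to p1
p1 | ______bb[a]
The non-blank tape span at halt is bba.

bba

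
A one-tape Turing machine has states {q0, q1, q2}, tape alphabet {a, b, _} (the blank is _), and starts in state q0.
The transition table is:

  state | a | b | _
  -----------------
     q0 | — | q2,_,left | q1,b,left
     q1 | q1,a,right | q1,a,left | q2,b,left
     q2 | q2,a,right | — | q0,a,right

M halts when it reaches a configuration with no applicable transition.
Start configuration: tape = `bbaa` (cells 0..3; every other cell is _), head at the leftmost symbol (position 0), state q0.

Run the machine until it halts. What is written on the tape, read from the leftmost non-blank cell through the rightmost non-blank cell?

aaaaab

state=q0 head=0 tape=_[b]baa_   (q0,b)→(q2,_,left)
state=q2 head=-1 tape=[_]_baa_   (q2,_)→(q0,a,right)
state=q0 head=0 tape=a[_]baa_   (q0,_)→(q1,b,left)
state=q1 head=-1 tape=[a]bbaa_   (q1,a)→(q1,a,right)
state=q1 head=0 tape=a[b]baa_   (q1,b)→(q1,a,left)
state=q1 head=-1 tape=[a]abaa_   (q1,a)→(q1,a,right)
state=q1 head=0 tape=a[a]baa_   (q1,a)→(q1,a,right)
state=q1 head=1 tape=aa[b]aa_   (q1,b)→(q1,a,left)
state=q1 head=0 tape=a[a]aaa_   (q1,a)→(q1,a,right)
state=q1 head=1 tape=aa[a]aa_   (q1,a)→(q1,a,right)
state=q1 head=2 tape=aaa[a]a_   (q1,a)→(q1,a,right)
state=q1 head=3 tape=aaaa[a]_   (q1,a)→(q1,a,right)
state=q1 head=4 tape=aaaaa[_]   (q1,_)→(q2,b,left)
state=q2 head=3 tape=aaaa[a]b   (q2,a)→(q2,a,right)
state=q2 head=4 tape=aaaaa[b]
The non-blank tape span at halt is aaaaab.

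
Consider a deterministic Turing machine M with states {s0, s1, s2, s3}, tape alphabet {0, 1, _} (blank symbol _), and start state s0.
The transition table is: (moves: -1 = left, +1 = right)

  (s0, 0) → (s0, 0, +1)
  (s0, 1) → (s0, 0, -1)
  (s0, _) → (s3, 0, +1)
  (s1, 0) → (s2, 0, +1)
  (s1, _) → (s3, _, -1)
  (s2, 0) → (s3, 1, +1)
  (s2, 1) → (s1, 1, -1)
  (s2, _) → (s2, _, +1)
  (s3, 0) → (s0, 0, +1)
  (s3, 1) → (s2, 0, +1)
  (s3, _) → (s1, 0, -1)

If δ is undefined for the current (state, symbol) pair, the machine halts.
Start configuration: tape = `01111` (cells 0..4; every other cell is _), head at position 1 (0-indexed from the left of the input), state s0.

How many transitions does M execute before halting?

s0 | 0[1]111___   read 1 → write 0, move -1, go to s0
s0 | [0]0111___   read 0 → write 0, move +1, go to s0
s0 | 0[0]111___   read 0 → write 0, move +1, go to s0
s0 | 00[1]11___   read 1 → write 0, move -1, go to s0
s0 | 0[0]011___   read 0 → write 0, move +1, go to s0
s0 | 00[0]11___   read 0 → write 0, move +1, go to s0
s0 | 000[1]1___   read 1 → write 0, move -1, go to s0
s0 | 00[0]01___   read 0 → write 0, move +1, go to s0
s0 | 000[0]1___   read 0 → write 0, move +1, go to s0
s0 | 0000[1]___   read 1 → write 0, move -1, go to s0
s0 | 000[0]0___   read 0 → write 0, move +1, go to s0
s0 | 0000[0]___   read 0 → write 0, move +1, go to s0
s0 | 00000[_]__   read _ → write 0, move +1, go to s3
s3 | 000000[_]_   read _ → write 0, move -1, go to s1
s1 | 00000[0]0_   read 0 → write 0, move +1, go to s2
s2 | 000000[0]_   read 0 → write 1, move +1, go to s3
s3 | 0000001[_]   read _ → write 0, move -1, go to s1
s1 | 000000[1]0
M halts after 17 transitions.

17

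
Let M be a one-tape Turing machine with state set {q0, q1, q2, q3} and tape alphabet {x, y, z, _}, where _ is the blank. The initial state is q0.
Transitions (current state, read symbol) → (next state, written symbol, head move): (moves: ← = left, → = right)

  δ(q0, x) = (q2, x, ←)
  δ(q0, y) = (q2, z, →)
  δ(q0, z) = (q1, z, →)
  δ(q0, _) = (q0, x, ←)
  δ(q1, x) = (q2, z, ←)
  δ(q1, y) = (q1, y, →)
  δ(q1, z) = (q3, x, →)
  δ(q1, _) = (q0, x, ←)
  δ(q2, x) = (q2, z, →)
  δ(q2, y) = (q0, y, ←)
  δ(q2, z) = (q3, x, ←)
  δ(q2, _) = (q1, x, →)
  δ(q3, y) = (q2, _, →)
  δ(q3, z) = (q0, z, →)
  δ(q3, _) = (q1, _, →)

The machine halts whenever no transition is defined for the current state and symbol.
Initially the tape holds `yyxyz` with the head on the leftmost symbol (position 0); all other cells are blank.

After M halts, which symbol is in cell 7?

x

state=q0 head=0 tape=[y]yxyz____   (q0,y)→(q2,z,→)
state=q2 head=1 tape=z[y]xyz____   (q2,y)→(q0,y,←)
state=q0 head=0 tape=[z]yxyz____   (q0,z)→(q1,z,→)
state=q1 head=1 tape=z[y]xyz____   (q1,y)→(q1,y,→)
state=q1 head=2 tape=zy[x]yz____   (q1,x)→(q2,z,←)
state=q2 head=1 tape=z[y]zyz____   (q2,y)→(q0,y,←)
state=q0 head=0 tape=[z]yzyz____   (q0,z)→(q1,z,→)
state=q1 head=1 tape=z[y]zyz____   (q1,y)→(q1,y,→)
state=q1 head=2 tape=zy[z]yz____   (q1,z)→(q3,x,→)
state=q3 head=3 tape=zyx[y]z____   (q3,y)→(q2,_,→)
state=q2 head=4 tape=zyx_[z]____   (q2,z)→(q3,x,←)
state=q3 head=3 tape=zyx[_]x____   (q3,_)→(q1,_,→)
state=q1 head=4 tape=zyx_[x]____   (q1,x)→(q2,z,←)
state=q2 head=3 tape=zyx[_]z____   (q2,_)→(q1,x,→)
state=q1 head=4 tape=zyxx[z]____   (q1,z)→(q3,x,→)
state=q3 head=5 tape=zyxxx[_]___   (q3,_)→(q1,_,→)
state=q1 head=6 tape=zyxxx_[_]__   (q1,_)→(q0,x,←)
state=q0 head=5 tape=zyxxx[_]x__   (q0,_)→(q0,x,←)
state=q0 head=4 tape=zyxx[x]xx__   (q0,x)→(q2,x,←)
state=q2 head=3 tape=zyx[x]xxx__   (q2,x)→(q2,z,→)
state=q2 head=4 tape=zyxz[x]xx__   (q2,x)→(q2,z,→)
state=q2 head=5 tape=zyxzz[x]x__   (q2,x)→(q2,z,→)
state=q2 head=6 tape=zyxzzz[x]__   (q2,x)→(q2,z,→)
state=q2 head=7 tape=zyxzzzz[_]_   (q2,_)→(q1,x,→)
state=q1 head=8 tape=zyxzzzzx[_]   (q1,_)→(q0,x,←)
state=q0 head=7 tape=zyxzzzz[x]x   (q0,x)→(q2,x,←)
state=q2 head=6 tape=zyxzzz[z]xx   (q2,z)→(q3,x,←)
state=q3 head=5 tape=zyxzz[z]xxx   (q3,z)→(q0,z,→)
state=q0 head=6 tape=zyxzzz[x]xx   (q0,x)→(q2,x,←)
state=q2 head=5 tape=zyxzz[z]xxx   (q2,z)→(q3,x,←)
state=q3 head=4 tape=zyxz[z]xxxx   (q3,z)→(q0,z,→)
state=q0 head=5 tape=zyxzz[x]xxx   (q0,x)→(q2,x,←)
state=q2 head=4 tape=zyxz[z]xxxx   (q2,z)→(q3,x,←)
state=q3 head=3 tape=zyx[z]xxxxx   (q3,z)→(q0,z,→)
state=q0 head=4 tape=zyxz[x]xxxx   (q0,x)→(q2,x,←)
state=q2 head=3 tape=zyx[z]xxxxx   (q2,z)→(q3,x,←)
state=q3 head=2 tape=zy[x]xxxxxx
Cell 7 holds x when M halts.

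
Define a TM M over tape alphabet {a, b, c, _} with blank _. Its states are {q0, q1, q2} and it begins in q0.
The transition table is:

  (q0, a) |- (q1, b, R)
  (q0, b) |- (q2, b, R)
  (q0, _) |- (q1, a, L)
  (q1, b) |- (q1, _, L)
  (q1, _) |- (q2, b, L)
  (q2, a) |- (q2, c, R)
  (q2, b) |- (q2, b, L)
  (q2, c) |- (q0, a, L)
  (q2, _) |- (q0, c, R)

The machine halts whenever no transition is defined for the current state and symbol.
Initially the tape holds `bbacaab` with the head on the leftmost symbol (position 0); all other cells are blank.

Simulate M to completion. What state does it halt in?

state=q0 head=0 tape=____[b]bacaab   (q0,b)→(q2,b,R)
state=q2 head=1 tape=____b[b]acaab   (q2,b)→(q2,b,L)
state=q2 head=0 tape=____[b]bacaab   (q2,b)→(q2,b,L)
state=q2 head=-1 tape=___[_]bbacaab   (q2,_)→(q0,c,R)
state=q0 head=0 tape=___c[b]bacaab   (q0,b)→(q2,b,R)
state=q2 head=1 tape=___cb[b]acaab   (q2,b)→(q2,b,L)
state=q2 head=0 tape=___c[b]bacaab   (q2,b)→(q2,b,L)
state=q2 head=-1 tape=___[c]bbacaab   (q2,c)→(q0,a,L)
state=q0 head=-2 tape=__[_]abbacaab   (q0,_)→(q1,a,L)
state=q1 head=-3 tape=_[_]aabbacaab   (q1,_)→(q2,b,L)
state=q2 head=-4 tape=[_]baabbacaab   (q2,_)→(q0,c,R)
state=q0 head=-3 tape=c[b]aabbacaab   (q0,b)→(q2,b,R)
state=q2 head=-2 tape=cb[a]abbacaab   (q2,a)→(q2,c,R)
state=q2 head=-1 tape=cbc[a]bbacaab   (q2,a)→(q2,c,R)
state=q2 head=0 tape=cbcc[b]bacaab   (q2,b)→(q2,b,L)
state=q2 head=-1 tape=cbc[c]bbacaab   (q2,c)→(q0,a,L)
state=q0 head=-2 tape=cb[c]abbacaab
No transition is defined for (q0, c); M halts in state q0.

q0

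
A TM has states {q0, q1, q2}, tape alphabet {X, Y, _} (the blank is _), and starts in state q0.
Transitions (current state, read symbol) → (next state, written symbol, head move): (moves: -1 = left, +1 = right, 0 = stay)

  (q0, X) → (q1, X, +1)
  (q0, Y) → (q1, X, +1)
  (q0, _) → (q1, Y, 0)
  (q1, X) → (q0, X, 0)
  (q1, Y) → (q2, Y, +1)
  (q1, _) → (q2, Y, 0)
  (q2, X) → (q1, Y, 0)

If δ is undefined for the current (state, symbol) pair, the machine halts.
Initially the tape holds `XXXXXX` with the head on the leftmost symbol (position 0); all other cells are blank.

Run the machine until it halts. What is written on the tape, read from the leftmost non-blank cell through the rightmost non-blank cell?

XXXXXXY

state=q0 head=0 tape=[X]XXXXX_   (q0,X)→(q1,X,+1)
state=q1 head=1 tape=X[X]XXXX_   (q1,X)→(q0,X,0)
state=q0 head=1 tape=X[X]XXXX_   (q0,X)→(q1,X,+1)
state=q1 head=2 tape=XX[X]XXX_   (q1,X)→(q0,X,0)
state=q0 head=2 tape=XX[X]XXX_   (q0,X)→(q1,X,+1)
state=q1 head=3 tape=XXX[X]XX_   (q1,X)→(q0,X,0)
state=q0 head=3 tape=XXX[X]XX_   (q0,X)→(q1,X,+1)
state=q1 head=4 tape=XXXX[X]X_   (q1,X)→(q0,X,0)
state=q0 head=4 tape=XXXX[X]X_   (q0,X)→(q1,X,+1)
state=q1 head=5 tape=XXXXX[X]_   (q1,X)→(q0,X,0)
state=q0 head=5 tape=XXXXX[X]_   (q0,X)→(q1,X,+1)
state=q1 head=6 tape=XXXXXX[_]   (q1,_)→(q2,Y,0)
state=q2 head=6 tape=XXXXXX[Y]
The non-blank tape span at halt is XXXXXXY.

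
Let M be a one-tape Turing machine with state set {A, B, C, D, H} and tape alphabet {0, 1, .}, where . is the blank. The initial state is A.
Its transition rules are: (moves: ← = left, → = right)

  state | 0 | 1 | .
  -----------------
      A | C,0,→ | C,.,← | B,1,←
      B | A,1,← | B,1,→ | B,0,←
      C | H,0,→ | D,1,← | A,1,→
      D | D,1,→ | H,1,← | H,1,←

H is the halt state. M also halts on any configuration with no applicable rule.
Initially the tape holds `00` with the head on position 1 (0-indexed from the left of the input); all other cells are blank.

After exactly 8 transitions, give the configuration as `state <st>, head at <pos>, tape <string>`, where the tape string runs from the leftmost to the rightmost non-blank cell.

state A, head at 3, tape 00111

A | 0[0]...   read 0 → write 0, move →, go to C
C | 00[.]..   read . → write 1, move →, go to A
A | 001[.].   read . → write 1, move ←, go to B
B | 00[1]1.   read 1 → write 1, move →, go to B
B | 001[1].   read 1 → write 1, move →, go to B
B | 0011[.]   read . → write 0, move ←, go to B
B | 001[1]0   read 1 → write 1, move →, go to B
B | 0011[0]   read 0 → write 1, move ←, go to A
A | 001[1]1
After 8 steps: state A, head at 3, tape 00111.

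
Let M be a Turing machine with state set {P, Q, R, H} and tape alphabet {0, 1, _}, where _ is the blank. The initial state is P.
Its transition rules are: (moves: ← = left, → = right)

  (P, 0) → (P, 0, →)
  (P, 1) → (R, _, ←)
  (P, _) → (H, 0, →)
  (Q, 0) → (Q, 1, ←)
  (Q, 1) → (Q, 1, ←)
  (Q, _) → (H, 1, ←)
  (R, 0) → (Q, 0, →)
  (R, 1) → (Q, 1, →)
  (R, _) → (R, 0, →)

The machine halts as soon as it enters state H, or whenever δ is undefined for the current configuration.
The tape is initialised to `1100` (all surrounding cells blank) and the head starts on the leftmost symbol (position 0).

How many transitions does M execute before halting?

P | ___[1]100   read 1 → write _, move ←, go to R
R | __[_]_100   read _ → write 0, move →, go to R
R | __0[_]100   read _ → write 0, move →, go to R
R | __00[1]00   read 1 → write 1, move →, go to Q
Q | __001[0]0   read 0 → write 1, move ←, go to Q
Q | __00[1]10   read 1 → write 1, move ←, go to Q
Q | __0[0]110   read 0 → write 1, move ←, go to Q
Q | __[0]1110   read 0 → write 1, move ←, go to Q
Q | _[_]11110   read _ → write 1, move ←, go to H
H | [_]111110
M halts after 9 transitions.

9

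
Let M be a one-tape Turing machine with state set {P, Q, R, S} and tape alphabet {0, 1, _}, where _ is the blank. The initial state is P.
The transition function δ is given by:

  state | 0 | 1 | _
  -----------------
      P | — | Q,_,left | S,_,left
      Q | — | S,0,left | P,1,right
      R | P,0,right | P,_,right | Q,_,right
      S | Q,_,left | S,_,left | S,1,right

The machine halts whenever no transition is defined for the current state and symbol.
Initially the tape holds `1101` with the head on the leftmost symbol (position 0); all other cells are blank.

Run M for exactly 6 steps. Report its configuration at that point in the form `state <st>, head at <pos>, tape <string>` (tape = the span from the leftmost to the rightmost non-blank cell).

state S, head at 0, tape 11_101

state=P head=0 tape=__[1]101   (P,1)→(Q,_,left)
state=Q head=-1 tape=_[_]_101   (Q,_)→(P,1,right)
state=P head=0 tape=_1[_]101   (P,_)→(S,_,left)
state=S head=-1 tape=_[1]_101   (S,1)→(S,_,left)
state=S head=-2 tape=[_]__101   (S,_)→(S,1,right)
state=S head=-1 tape=1[_]_101   (S,_)→(S,1,right)
state=S head=0 tape=11[_]101
After 6 steps: state S, head at 0, tape 11_101.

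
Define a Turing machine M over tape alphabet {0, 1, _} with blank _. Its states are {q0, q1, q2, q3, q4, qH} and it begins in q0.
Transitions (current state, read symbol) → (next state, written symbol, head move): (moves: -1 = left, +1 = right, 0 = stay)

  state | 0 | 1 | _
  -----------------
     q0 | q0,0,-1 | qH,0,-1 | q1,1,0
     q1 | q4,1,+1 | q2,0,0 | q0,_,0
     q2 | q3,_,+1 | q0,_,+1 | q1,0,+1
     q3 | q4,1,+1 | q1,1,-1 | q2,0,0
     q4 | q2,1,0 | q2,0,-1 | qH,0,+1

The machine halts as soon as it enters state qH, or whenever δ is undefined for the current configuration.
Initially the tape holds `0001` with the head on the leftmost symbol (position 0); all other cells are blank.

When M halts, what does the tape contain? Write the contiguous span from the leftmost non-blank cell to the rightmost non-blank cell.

1__10

state=q0 head=0 tape=_[0]001__   (q0,0)→(q0,0,-1)
state=q0 head=-1 tape=[_]0001__   (q0,_)→(q1,1,0)
state=q1 head=-1 tape=[1]0001__   (q1,1)→(q2,0,0)
state=q2 head=-1 tape=[0]0001__   (q2,0)→(q3,_,+1)
state=q3 head=0 tape=_[0]001__   (q3,0)→(q4,1,+1)
state=q4 head=1 tape=_1[0]01__   (q4,0)→(q2,1,0)
state=q2 head=1 tape=_1[1]01__   (q2,1)→(q0,_,+1)
state=q0 head=2 tape=_1_[0]1__   (q0,0)→(q0,0,-1)
state=q0 head=1 tape=_1[_]01__   (q0,_)→(q1,1,0)
state=q1 head=1 tape=_1[1]01__   (q1,1)→(q2,0,0)
state=q2 head=1 tape=_1[0]01__   (q2,0)→(q3,_,+1)
state=q3 head=2 tape=_1_[0]1__   (q3,0)→(q4,1,+1)
state=q4 head=3 tape=_1_1[1]__   (q4,1)→(q2,0,-1)
state=q2 head=2 tape=_1_[1]0__   (q2,1)→(q0,_,+1)
state=q0 head=3 tape=_1__[0]__   (q0,0)→(q0,0,-1)
state=q0 head=2 tape=_1_[_]0__   (q0,_)→(q1,1,0)
state=q1 head=2 tape=_1_[1]0__   (q1,1)→(q2,0,0)
state=q2 head=2 tape=_1_[0]0__   (q2,0)→(q3,_,+1)
state=q3 head=3 tape=_1__[0]__   (q3,0)→(q4,1,+1)
state=q4 head=4 tape=_1__1[_]_   (q4,_)→(qH,0,+1)
state=qH head=5 tape=_1__10[_]
The non-blank tape span at halt is 1__10.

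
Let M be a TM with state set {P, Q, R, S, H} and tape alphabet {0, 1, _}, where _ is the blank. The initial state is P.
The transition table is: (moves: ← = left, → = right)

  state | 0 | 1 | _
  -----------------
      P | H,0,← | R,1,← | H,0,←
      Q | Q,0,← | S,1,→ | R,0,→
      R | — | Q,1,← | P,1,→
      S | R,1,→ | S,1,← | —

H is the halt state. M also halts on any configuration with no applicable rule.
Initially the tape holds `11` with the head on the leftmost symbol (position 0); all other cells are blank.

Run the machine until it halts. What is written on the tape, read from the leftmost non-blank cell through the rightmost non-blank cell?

P | ___[1]1   read 1 → write 1, move ←, go to R
R | __[_]11   read _ → write 1, move →, go to P
P | __1[1]1   read 1 → write 1, move ←, go to R
R | __[1]11   read 1 → write 1, move ←, go to Q
Q | _[_]111   read _ → write 0, move →, go to R
R | _0[1]11   read 1 → write 1, move ←, go to Q
Q | _[0]111   read 0 → write 0, move ←, go to Q
Q | [_]0111   read _ → write 0, move →, go to R
R | 0[0]111
The non-blank tape span at halt is 00111.

00111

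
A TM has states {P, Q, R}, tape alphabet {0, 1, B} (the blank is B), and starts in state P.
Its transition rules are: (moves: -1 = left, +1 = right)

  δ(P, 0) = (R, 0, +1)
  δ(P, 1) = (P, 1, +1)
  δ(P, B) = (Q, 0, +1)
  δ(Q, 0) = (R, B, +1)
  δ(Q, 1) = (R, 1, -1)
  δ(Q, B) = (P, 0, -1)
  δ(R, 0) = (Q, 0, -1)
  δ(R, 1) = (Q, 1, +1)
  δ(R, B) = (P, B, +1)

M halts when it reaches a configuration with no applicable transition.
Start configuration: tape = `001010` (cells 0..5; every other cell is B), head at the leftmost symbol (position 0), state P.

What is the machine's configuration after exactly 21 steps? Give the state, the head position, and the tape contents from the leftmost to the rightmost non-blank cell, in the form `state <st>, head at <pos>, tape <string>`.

state=P head=0 tape=BB[0]01010   (P,0)→(R,0,+1)
state=R head=1 tape=BB0[0]1010   (R,0)→(Q,0,-1)
state=Q head=0 tape=BB[0]01010   (Q,0)→(R,B,+1)
state=R head=1 tape=BBB[0]1010   (R,0)→(Q,0,-1)
state=Q head=0 tape=BB[B]01010   (Q,B)→(P,0,-1)
state=P head=-1 tape=B[B]001010   (P,B)→(Q,0,+1)
state=Q head=0 tape=B0[0]01010   (Q,0)→(R,B,+1)
state=R head=1 tape=B0B[0]1010   (R,0)→(Q,0,-1)
state=Q head=0 tape=B0[B]01010   (Q,B)→(P,0,-1)
state=P head=-1 tape=B[0]001010   (P,0)→(R,0,+1)
state=R head=0 tape=B0[0]01010   (R,0)→(Q,0,-1)
state=Q head=-1 tape=B[0]001010   (Q,0)→(R,B,+1)
state=R head=0 tape=BB[0]01010   (R,0)→(Q,0,-1)
state=Q head=-1 tape=B[B]001010   (Q,B)→(P,0,-1)
state=P head=-2 tape=[B]0001010   (P,B)→(Q,0,+1)
state=Q head=-1 tape=0[0]001010   (Q,0)→(R,B,+1)
state=R head=0 tape=0B[0]01010   (R,0)→(Q,0,-1)
state=Q head=-1 tape=0[B]001010   (Q,B)→(P,0,-1)
state=P head=-2 tape=[0]0001010   (P,0)→(R,0,+1)
state=R head=-1 tape=0[0]001010   (R,0)→(Q,0,-1)
state=Q head=-2 tape=[0]0001010   (Q,0)→(R,B,+1)
state=R head=-1 tape=B[0]001010
After 21 steps: state R, head at -1, tape 0001010.

state R, head at -1, tape 0001010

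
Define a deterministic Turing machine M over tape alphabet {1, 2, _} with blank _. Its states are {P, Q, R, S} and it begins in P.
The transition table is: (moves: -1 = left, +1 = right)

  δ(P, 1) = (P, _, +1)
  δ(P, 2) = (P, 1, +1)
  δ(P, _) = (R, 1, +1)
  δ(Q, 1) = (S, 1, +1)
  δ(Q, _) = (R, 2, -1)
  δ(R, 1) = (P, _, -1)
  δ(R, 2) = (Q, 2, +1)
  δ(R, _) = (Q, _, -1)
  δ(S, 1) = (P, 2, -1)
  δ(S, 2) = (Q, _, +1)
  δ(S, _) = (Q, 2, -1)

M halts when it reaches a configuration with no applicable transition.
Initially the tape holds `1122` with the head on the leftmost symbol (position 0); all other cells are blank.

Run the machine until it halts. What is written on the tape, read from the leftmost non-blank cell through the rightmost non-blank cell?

111_2

state=P head=0 tape=[1]122___   (P,1)→(P,_,+1)
state=P head=1 tape=_[1]22___   (P,1)→(P,_,+1)
state=P head=2 tape=__[2]2___   (P,2)→(P,1,+1)
state=P head=3 tape=__1[2]___   (P,2)→(P,1,+1)
state=P head=4 tape=__11[_]__   (P,_)→(R,1,+1)
state=R head=5 tape=__111[_]_   (R,_)→(Q,_,-1)
state=Q head=4 tape=__11[1]__   (Q,1)→(S,1,+1)
state=S head=5 tape=__111[_]_   (S,_)→(Q,2,-1)
state=Q head=4 tape=__11[1]2_   (Q,1)→(S,1,+1)
state=S head=5 tape=__111[2]_   (S,2)→(Q,_,+1)
state=Q head=6 tape=__111_[_]   (Q,_)→(R,2,-1)
state=R head=5 tape=__111[_]2   (R,_)→(Q,_,-1)
state=Q head=4 tape=__11[1]_2   (Q,1)→(S,1,+1)
state=S head=5 tape=__111[_]2   (S,_)→(Q,2,-1)
state=Q head=4 tape=__11[1]22   (Q,1)→(S,1,+1)
state=S head=5 tape=__111[2]2   (S,2)→(Q,_,+1)
state=Q head=6 tape=__111_[2]
The non-blank tape span at halt is 111_2.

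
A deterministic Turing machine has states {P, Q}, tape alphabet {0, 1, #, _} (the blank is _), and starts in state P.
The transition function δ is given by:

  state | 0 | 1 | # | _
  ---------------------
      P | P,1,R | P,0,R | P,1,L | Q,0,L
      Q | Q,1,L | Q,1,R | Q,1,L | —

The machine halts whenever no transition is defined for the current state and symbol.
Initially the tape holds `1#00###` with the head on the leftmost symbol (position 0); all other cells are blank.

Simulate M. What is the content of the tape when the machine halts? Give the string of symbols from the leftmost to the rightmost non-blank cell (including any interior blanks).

P | [1]#00###__   read 1 → write 0, move R, go to P
P | 0[#]00###__   read # → write 1, move L, go to P
P | [0]100###__   read 0 → write 1, move R, go to P
P | 1[1]00###__   read 1 → write 0, move R, go to P
P | 10[0]0###__   read 0 → write 1, move R, go to P
P | 101[0]###__   read 0 → write 1, move R, go to P
P | 1011[#]##__   read # → write 1, move L, go to P
P | 101[1]1##__   read 1 → write 0, move R, go to P
P | 1010[1]##__   read 1 → write 0, move R, go to P
P | 10100[#]#__   read # → write 1, move L, go to P
P | 1010[0]1#__   read 0 → write 1, move R, go to P
P | 10101[1]#__   read 1 → write 0, move R, go to P
P | 101010[#]__   read # → write 1, move L, go to P
P | 10101[0]1__   read 0 → write 1, move R, go to P
P | 101011[1]__   read 1 → write 0, move R, go to P
P | 1010110[_]_   read _ → write 0, move L, go to Q
Q | 101011[0]0_   read 0 → write 1, move L, go to Q
Q | 10101[1]10_   read 1 → write 1, move R, go to Q
Q | 101011[1]0_   read 1 → write 1, move R, go to Q
Q | 1010111[0]_   read 0 → write 1, move L, go to Q
Q | 101011[1]1_   read 1 → write 1, move R, go to Q
Q | 1010111[1]_   read 1 → write 1, move R, go to Q
Q | 10101111[_]
The non-blank tape span at halt is 10101111.

10101111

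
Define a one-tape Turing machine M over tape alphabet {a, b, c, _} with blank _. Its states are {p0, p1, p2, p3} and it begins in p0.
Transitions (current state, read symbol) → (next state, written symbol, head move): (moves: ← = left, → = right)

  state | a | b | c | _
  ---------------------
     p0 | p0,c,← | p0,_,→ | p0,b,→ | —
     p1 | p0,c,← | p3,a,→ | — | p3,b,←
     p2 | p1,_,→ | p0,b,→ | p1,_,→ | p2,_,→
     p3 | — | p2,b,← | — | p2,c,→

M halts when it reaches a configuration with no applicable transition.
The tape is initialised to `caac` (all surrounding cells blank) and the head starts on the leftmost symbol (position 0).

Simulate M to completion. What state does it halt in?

p0

state=p0 head=0 tape=[c]aac_   (p0,c)→(p0,b,→)
state=p0 head=1 tape=b[a]ac_   (p0,a)→(p0,c,←)
state=p0 head=0 tape=[b]cac_   (p0,b)→(p0,_,→)
state=p0 head=1 tape=_[c]ac_   (p0,c)→(p0,b,→)
state=p0 head=2 tape=_b[a]c_   (p0,a)→(p0,c,←)
state=p0 head=1 tape=_[b]cc_   (p0,b)→(p0,_,→)
state=p0 head=2 tape=__[c]c_   (p0,c)→(p0,b,→)
state=p0 head=3 tape=__b[c]_   (p0,c)→(p0,b,→)
state=p0 head=4 tape=__bb[_]
No transition is defined for (p0, _); M halts in state p0.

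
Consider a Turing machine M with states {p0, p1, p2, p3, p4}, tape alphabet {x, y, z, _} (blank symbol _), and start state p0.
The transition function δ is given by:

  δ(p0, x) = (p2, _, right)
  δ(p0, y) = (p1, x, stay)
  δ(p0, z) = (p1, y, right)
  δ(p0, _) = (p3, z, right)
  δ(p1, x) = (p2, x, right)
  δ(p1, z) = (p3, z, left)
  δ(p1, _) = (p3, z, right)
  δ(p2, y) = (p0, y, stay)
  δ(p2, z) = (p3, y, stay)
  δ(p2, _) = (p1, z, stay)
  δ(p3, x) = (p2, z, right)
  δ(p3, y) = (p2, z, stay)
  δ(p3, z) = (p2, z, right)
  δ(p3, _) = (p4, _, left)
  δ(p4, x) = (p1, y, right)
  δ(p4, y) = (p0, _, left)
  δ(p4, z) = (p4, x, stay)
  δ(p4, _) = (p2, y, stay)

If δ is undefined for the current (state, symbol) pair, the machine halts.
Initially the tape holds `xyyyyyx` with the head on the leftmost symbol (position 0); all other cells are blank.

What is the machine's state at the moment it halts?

p2

p0 | [x]yyyyyx   read x → write _, move right, go to p2
p2 | _[y]yyyyx   read y → write y, move stay, go to p0
p0 | _[y]yyyyx   read y → write x, move stay, go to p1
p1 | _[x]yyyyx   read x → write x, move right, go to p2
p2 | _x[y]yyyx   read y → write y, move stay, go to p0
p0 | _x[y]yyyx   read y → write x, move stay, go to p1
p1 | _x[x]yyyx   read x → write x, move right, go to p2
p2 | _xx[y]yyx   read y → write y, move stay, go to p0
p0 | _xx[y]yyx   read y → write x, move stay, go to p1
p1 | _xx[x]yyx   read x → write x, move right, go to p2
p2 | _xxx[y]yx   read y → write y, move stay, go to p0
p0 | _xxx[y]yx   read y → write x, move stay, go to p1
p1 | _xxx[x]yx   read x → write x, move right, go to p2
p2 | _xxxx[y]x   read y → write y, move stay, go to p0
p0 | _xxxx[y]x   read y → write x, move stay, go to p1
p1 | _xxxx[x]x   read x → write x, move right, go to p2
p2 | _xxxxx[x]
No transition is defined for (p2, x); M halts in state p2.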